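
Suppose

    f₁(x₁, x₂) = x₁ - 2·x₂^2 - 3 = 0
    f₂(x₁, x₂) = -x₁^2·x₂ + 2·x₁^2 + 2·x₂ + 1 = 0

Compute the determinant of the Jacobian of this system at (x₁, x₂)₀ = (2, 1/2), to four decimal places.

10.0000

J = [[1, -4·x₂], [-2·x₁·x₂ + 4·x₁, -x₁^2 + 2]].
At the point, J = [[1.0000, -2.0000], [6.0000, -2.0000]].
det J = 10.0000.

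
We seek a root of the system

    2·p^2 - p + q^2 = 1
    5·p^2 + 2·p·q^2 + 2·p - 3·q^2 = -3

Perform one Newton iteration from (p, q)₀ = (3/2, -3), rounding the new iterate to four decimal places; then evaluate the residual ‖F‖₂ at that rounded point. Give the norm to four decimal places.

8.0346

At (3/2, -3): F = (11.0000, 17.2500).
Jacobian J = [[4·p - 1, 2·q], [10·p + 2·q^2 + 2, 4·p·q - 6·q]].
At the point, J = [[5.0000, -6.0000], [35.0000, 0.0000]] (det J = 210.0000).
Solving J·Δ = −F gives Δ = (-0.4929, 1.4226).
Then the next iterate is (p, q)₁ = (1.0071, -1.5774).
Re-evaluating at (1.0071, -1.5774): F = (2.509592, 7.632594), so ‖F‖₂ = 8.0346.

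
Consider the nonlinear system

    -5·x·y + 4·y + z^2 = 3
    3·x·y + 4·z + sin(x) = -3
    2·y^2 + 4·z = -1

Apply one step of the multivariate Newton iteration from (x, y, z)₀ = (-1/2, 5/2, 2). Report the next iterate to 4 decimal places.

At (-1/2, 5/2, 2): F = (17.2500, 6.770574, 21.5000).
Jacobian J = [[-5·y, -5·x + 4, 2·z], [3·y + cos(x), 3·x, 4], [0, 4·y, 4]].
At the point, J = [[-12.5000, 6.5000, 4.0000], [8.377583, -1.5000, 4.0000], [0.0000, 10.0000, 4.0000]] (det J = 692.286156).
Solving J·Δ = −F gives Δ = (0.0155, -1.2695, -2.2011).
Then the next iterate is (x, y, z)₁ = (-0.4845, 1.2305, -0.2011).

(-0.4845, 1.2305, -0.2011)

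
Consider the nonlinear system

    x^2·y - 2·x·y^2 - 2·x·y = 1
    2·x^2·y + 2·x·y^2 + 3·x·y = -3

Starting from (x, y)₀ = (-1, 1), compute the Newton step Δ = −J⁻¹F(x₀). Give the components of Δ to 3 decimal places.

(0.870, 0.174)

At (-1, 1): F = (4.000, 0.000).
Jacobian J = [[2·x·y - 2·y^2 - 2·y, x^2 - 4·x·y - 2·x], [4·x·y + 2·y^2 + 3·y, 2·x^2 + 4·x·y + 3·x]].
At the point, J = [[-6.000, 7.000], [1.000, -5.000]] (det J = 23.000).
Solving J·Δ = −F gives Δ = (0.870, 0.174).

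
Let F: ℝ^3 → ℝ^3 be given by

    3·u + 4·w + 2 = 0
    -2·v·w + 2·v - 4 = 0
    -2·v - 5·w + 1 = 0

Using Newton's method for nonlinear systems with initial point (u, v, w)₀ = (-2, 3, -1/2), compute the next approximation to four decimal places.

(-0.1235, 1.5185, -0.4074)

At (-2, 3, -1/2): F = (-6.0000, 5.0000, -2.5000).
Jacobian J = [[3, 0, 4], [0, -2·w + 2, -2·v], [0, -2, -5]].
At the point, J = [[3.0000, 0.0000, 4.0000], [0.0000, 3.0000, -6.0000], [0.0000, -2.0000, -5.0000]] (det J = -81.0000).
Solving J·Δ = −F gives Δ = (1.8765, -1.4815, 0.0926).
Then the next iterate is (u, v, w)₁ = (-0.1235, 1.5185, -0.4074).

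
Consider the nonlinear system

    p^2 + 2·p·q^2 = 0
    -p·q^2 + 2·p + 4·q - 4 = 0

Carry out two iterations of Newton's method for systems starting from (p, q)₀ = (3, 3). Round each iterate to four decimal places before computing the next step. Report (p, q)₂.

(-2.7360, 1.5138)

At (3, 3): F = (63.0000, -13.0000).
Jacobian J = [[2·p + 2·q^2, 4·p·q], [-q^2 + 2, -2·p·q + 4]].
At the point, J = [[24.0000, 36.0000], [-7.0000, -14.0000]] (det J = -84.0000).
Solving J·Δ = −F gives Δ = (-4.9286, 1.5357).
Then the next iterate is (p, q)₁ = (-1.9286, 4.5357).
Round to (-1.9286, 4.5357) and repeat: F = (-75.633036, 49.961867), J = [[37.287949, -34.990204], [-18.572574, 21.495102]].
Δ = (-0.8074, -3.0219), so (p, q)₂ = (-2.7360, 1.5138).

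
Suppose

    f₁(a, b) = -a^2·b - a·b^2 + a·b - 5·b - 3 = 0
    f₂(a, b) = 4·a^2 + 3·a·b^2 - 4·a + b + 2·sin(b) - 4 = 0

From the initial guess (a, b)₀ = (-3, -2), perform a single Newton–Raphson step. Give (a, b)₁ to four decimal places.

(-1.4965, -1.4505)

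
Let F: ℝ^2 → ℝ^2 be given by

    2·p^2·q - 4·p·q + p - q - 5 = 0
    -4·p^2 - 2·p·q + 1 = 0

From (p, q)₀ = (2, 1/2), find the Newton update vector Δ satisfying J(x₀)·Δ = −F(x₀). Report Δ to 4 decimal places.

At (2, 1/2): F = (-3.5000, -17.0000).
Jacobian J = [[4·p·q - 4·q + 1, 2·p^2 - 4·p - 1], [-8·p - 2·q, -2·p]].
At the point, J = [[3.0000, -1.0000], [-17.0000, -4.0000]] (det J = -29.0000).
Solving J·Δ = −F gives Δ = (-0.1034, -3.8103).

(-0.1034, -3.8103)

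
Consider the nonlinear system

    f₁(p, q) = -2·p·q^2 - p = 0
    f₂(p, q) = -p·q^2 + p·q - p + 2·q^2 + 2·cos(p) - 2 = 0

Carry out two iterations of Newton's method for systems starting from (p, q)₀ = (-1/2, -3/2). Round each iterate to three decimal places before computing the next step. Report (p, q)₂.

(-0.237, -0.316)

At (-1/2, -3/2): F = (2.750, 6.63017).
Jacobian J = [[-2·q^2 - 1, -4·p·q], [-q^2 + q - 2·sin(p) - 1, -2·p·q + p + 4·q]].
At the point, J = [[-5.500, -3.000], [-3.79115, -8.000]] (det J = 32.62655).
Solving J·Δ = −F gives Δ = (0.065, 0.798).
Then the next iterate is (p, q)₁ = (-0.435, -0.702).
Round to (-0.435, -0.702) and repeat: F = (0.86374, 1.75409), J = [[-1.98561, -1.22148], [-1.35198, -3.85374]].
Δ = (0.198, 0.386), so (p, q)₂ = (-0.237, -0.316).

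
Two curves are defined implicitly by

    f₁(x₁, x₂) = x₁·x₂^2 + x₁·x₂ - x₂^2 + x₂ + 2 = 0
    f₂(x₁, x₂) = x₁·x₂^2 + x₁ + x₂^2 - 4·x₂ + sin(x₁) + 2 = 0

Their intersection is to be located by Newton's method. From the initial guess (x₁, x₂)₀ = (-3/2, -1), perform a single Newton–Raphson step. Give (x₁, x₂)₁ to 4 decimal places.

At (-3/2, -1): F = (0.0000, 3.002505).
Jacobian J = [[x₂^2 + x₂, 2·x₁·x₂ + x₁ - 2·x₂ + 1], [x₂^2 + cos(x₁) + 1, 2·x₁·x₂ + 2·x₂ - 4]].
At the point, J = [[0.0000, 4.5000], [2.070737, -3.0000]] (det J = -9.318317).
Solving J·Δ = −F gives Δ = (-1.4500, 0.0000).
Then the next iterate is (x₁, x₂)₁ = (-2.9500, -1.0000).

(-2.9500, -1.0000)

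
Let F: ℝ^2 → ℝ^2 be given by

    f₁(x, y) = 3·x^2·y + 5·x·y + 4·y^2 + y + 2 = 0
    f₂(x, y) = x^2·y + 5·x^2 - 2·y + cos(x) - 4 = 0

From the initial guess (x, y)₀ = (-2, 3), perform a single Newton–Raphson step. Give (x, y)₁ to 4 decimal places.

At (-2, 3): F = (47.0000, 21.583853).
Jacobian J = [[6·x·y + 5·y, 3·x^2 + 5·x + 8·y + 1], [2·x·y + 10·x - sin(x), x^2 - 2]].
At the point, J = [[-21.0000, 27.0000], [-31.090703, 2.0000]] (det J = 797.448969).
Solving J·Δ = −F gives Δ = (0.6129, -1.2640).
Then the next iterate is (x, y)₁ = (-1.3871, 1.7360).

(-1.3871, 1.7360)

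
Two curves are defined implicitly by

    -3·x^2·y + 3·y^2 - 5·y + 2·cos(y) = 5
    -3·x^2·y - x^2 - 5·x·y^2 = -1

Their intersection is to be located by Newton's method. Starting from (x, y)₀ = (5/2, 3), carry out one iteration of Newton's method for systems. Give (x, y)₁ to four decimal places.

At (5/2, 3): F = (-51.229985, -174.0000).
Jacobian J = [[-6·x·y, -3·x^2 + 6·y - 2·sin(y) - 5], [-6·x·y - 2·x - 5·y^2, -3·x^2 - 10·x·y]].
At the point, J = [[-45.0000, -6.032240], [-95.0000, -93.7500]] (det J = 3645.687198).
Solving J·Δ = −F gives Δ = (-1.0295, -0.8128).
Then the next iterate is (x, y)₁ = (1.4705, 2.1872).

(1.4705, 2.1872)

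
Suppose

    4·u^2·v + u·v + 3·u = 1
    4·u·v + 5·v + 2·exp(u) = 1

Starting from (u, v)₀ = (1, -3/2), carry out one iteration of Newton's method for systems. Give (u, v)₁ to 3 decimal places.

(0.954, -0.496)

At (1, -3/2): F = (-5.500, -9.06344).
Jacobian J = [[8·u·v + v + 3, 4·u^2 + u], [4·v + 2·exp(u), 4·u + 5]].
At the point, J = [[-10.500, 5.000], [-0.56344, 9.000]] (det J = -91.68282).
Solving J·Δ = −F gives Δ = (-0.046, 1.004).
Then the next iterate is (u, v)₁ = (0.954, -0.496).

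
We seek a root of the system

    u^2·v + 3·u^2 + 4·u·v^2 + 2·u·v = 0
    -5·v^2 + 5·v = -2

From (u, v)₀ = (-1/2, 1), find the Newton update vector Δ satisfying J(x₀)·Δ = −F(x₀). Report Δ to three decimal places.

(1.950, 0.400)

At (-1/2, 1): F = (-2.000, 2.000).
Jacobian J = [[2·u·v + 6·u + 4·v^2 + 2·v, u^2 + 8·u·v + 2·u], [0, -10·v + 5]].
At the point, J = [[2.000, -4.750], [0.000, -5.000]] (det J = -10.000).
Solving J·Δ = −F gives Δ = (1.950, 0.400).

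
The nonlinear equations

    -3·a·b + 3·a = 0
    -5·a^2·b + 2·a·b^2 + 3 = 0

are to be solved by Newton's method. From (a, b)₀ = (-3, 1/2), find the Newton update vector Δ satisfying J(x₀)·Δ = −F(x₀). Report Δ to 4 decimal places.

(1.9375, 0.1771)

At (-3, 1/2): F = (-4.5000, -21.0000).
Jacobian J = [[-3·b + 3, -3·a], [-10·a·b + 2·b^2, -5·a^2 + 4·a·b]].
At the point, J = [[1.5000, 9.0000], [15.5000, -51.0000]] (det J = -216.0000).
Solving J·Δ = −F gives Δ = (1.9375, 0.1771).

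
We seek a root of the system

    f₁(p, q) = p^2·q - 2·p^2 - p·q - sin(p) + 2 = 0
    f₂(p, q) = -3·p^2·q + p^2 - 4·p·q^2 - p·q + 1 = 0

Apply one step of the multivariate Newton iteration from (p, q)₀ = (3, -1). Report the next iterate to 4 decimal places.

(1.8259, -0.4428)

At (3, -1): F = (-22.141120, 28.0000).
Jacobian J = [[2·p·q - 4·p - q - cos(p), p^2 - p], [-6·p·q + 2·p - 4·q^2 - q, -3·p^2 - 8·p·q - p]].
At the point, J = [[-16.010008, 6.0000], [21.0000, -6.0000]] (det J = -29.939955).
Solving J·Δ = −F gives Δ = (-1.1741, 0.5572).
Then the next iterate is (p, q)₁ = (1.8259, -0.4428).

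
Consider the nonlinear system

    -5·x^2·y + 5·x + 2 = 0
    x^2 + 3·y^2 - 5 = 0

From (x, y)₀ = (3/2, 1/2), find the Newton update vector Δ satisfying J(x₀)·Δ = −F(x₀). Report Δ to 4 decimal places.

At (3/2, 1/2): F = (3.8750, -2.0000).
Jacobian J = [[-10·x·y + 5, -5·x^2], [2·x, 6·y]].
At the point, J = [[-2.5000, -11.2500], [3.0000, 3.0000]] (det J = 26.2500).
Solving J·Δ = −F gives Δ = (0.4143, 0.2524).

(0.4143, 0.2524)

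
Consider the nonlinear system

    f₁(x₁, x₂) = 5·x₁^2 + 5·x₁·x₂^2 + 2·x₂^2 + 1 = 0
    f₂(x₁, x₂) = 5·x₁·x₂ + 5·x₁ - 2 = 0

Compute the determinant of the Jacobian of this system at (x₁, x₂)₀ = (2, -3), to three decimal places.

-70.000

J = [[10·x₁ + 5·x₂^2, 10·x₁·x₂ + 4·x₂], [5·x₂ + 5, 5·x₁]].
At the point, J = [[65.000, -72.000], [-10.000, 10.000]].
det J = -70.000.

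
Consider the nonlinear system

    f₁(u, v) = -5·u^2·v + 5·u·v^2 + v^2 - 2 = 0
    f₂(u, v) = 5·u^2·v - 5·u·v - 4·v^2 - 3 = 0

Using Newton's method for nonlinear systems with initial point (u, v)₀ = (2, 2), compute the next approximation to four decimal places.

At (2, 2): F = (2.0000, 1.0000).
Jacobian J = [[-10·u·v + 5·v^2, -5·u^2 + 10·u·v + 2·v], [10·u·v - 5·v, 5·u^2 - 5·u - 8·v]].
At the point, J = [[-20.0000, 24.0000], [30.0000, -6.0000]] (det J = -600.0000).
Solving J·Δ = −F gives Δ = (-0.0600, -0.1333).
Then the next iterate is (u, v)₁ = (1.9400, 1.8667).

(1.9400, 1.8667)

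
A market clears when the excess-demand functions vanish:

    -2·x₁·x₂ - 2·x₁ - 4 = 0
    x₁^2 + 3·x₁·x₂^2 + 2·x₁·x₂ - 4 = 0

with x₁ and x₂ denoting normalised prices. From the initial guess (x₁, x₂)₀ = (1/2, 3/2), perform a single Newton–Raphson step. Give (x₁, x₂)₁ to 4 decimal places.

At (1/2, 3/2): F = (-6.5000, 1.1250).
Jacobian J = [[-2·x₂ - 2, -2·x₁], [2·x₁ + 3·x₂^2 + 2·x₂, 6·x₁·x₂ + 2·x₁]].
At the point, J = [[-5.0000, -1.0000], [10.7500, 5.5000]] (det J = -16.7500).
Solving J·Δ = −F gives Δ = (-2.0672, 3.8358).
Then the next iterate is (x₁, x₂)₁ = (-1.5672, 5.3358).

(-1.5672, 5.3358)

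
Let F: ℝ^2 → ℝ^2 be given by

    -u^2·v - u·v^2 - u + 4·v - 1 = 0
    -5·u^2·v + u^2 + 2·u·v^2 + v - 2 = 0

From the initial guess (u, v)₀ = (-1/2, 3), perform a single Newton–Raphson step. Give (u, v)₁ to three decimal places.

(-0.603, 0.634)

At (-1/2, 3): F = (15.250, -11.500).
Jacobian J = [[-2·u·v - v^2 - 1, -u^2 - 2·u·v + 4], [-10·u·v + 2·u + 2·v^2, -5·u^2 + 4·u·v + 1]].
At the point, J = [[-7.000, 6.750], [32.000, -6.250]] (det J = -172.250).
Solving J·Δ = −F gives Δ = (-0.103, -2.366).
Then the next iterate is (u, v)₁ = (-0.603, 0.634).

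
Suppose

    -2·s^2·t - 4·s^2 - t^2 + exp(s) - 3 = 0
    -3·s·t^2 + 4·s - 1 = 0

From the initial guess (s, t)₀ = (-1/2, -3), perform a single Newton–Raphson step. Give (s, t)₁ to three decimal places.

(-0.790, -1.093)

At (-1/2, -3): F = (-10.89347, 10.500).
Jacobian J = [[-4·s·t - 8·s + exp(s), -2·s^2 - 2·t], [-3·t^2 + 4, -6·s·t]].
At the point, J = [[-1.39347, 5.500], [-23.000, -9.000]] (det J = 139.04122).
Solving J·Δ = −F gives Δ = (-0.290, 1.907).
Then the next iterate is (s, t)₁ = (-0.790, -1.093).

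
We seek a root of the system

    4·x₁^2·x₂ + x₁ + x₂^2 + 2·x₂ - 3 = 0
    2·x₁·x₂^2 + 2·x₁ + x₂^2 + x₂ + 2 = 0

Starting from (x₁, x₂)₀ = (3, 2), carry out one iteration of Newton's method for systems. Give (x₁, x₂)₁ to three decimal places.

At (3, 2): F = (80.000, 38.000).
Jacobian J = [[8·x₁·x₂ + 1, 4·x₁^2 + 2·x₂ + 2], [2·x₂^2 + 2, 4·x₁·x₂ + 2·x₂ + 1]].
At the point, J = [[49.000, 42.000], [10.000, 29.000]] (det J = 1001.000).
Solving J·Δ = −F gives Δ = (-0.723, -1.061).
Then the next iterate is (x₁, x₂)₁ = (2.277, 0.939).

(2.277, 0.939)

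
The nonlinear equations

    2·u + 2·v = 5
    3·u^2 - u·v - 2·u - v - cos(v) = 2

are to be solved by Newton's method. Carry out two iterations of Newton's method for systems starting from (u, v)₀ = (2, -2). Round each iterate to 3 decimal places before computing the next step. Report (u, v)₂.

(1.668, 0.832)

At (2, -2): F = (-5.000, 12.41615).
Jacobian J = [[2, 2], [6·u - v - 2, -u + sin(v) - 1]].
At the point, J = [[2.000, 2.000], [12.000, -3.90930]] (det J = -31.81859).
Solving J·Δ = −F gives Δ = (-0.166, 2.666).
Then the next iterate is (u, v)₁ = (1.834, 0.666).
Round to (1.834, 0.666) and repeat: F = (0.000, 1.74892), J = [[2.000, 2.000], [8.338, -2.21615]].
Δ = (-0.166, 0.166), so (u, v)₂ = (1.668, 0.832).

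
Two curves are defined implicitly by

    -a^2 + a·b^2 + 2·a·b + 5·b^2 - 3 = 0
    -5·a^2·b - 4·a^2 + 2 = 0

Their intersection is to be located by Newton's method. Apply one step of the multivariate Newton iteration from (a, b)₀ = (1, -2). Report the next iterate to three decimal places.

(0.650, -1.241)

At (1, -2): F = (16.000, 8.000).
Jacobian J = [[-2·a + b^2 + 2·b, 2·a·b + 2·a + 10·b], [-10·a·b - 8·a, -5·a^2]].
At the point, J = [[-2.000, -22.000], [12.000, -5.000]] (det J = 274.000).
Solving J·Δ = −F gives Δ = (-0.350, 0.759).
Then the next iterate is (a, b)₁ = (0.650, -1.241).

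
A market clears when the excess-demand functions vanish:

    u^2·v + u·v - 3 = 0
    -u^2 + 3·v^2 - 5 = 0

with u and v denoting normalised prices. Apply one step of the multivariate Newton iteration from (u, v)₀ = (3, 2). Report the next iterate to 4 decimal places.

(1.8500, 1.5917)

At (3, 2): F = (21.0000, -2.0000).
Jacobian J = [[2·u·v + v, u^2 + u], [-2·u, 6·v]].
At the point, J = [[14.0000, 12.0000], [-6.0000, 12.0000]] (det J = 240.0000).
Solving J·Δ = −F gives Δ = (-1.1500, -0.4083).
Then the next iterate is (u, v)₁ = (1.8500, 1.5917).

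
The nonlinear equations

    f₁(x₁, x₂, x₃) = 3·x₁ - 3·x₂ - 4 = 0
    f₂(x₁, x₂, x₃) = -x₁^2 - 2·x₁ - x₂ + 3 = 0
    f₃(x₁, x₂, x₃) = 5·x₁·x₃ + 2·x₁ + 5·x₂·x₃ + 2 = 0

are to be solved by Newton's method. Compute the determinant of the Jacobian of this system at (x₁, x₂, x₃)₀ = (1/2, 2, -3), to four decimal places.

-150.0000

J = [[3, -3, 0], [-2·x₁ - 2, -1, 0], [5·x₃ + 2, 5·x₃, 5·x₁ + 5·x₂]].
At the point, J = [[3.0000, -3.0000, 0.0000], [-3.0000, -1.0000, 0.0000], [-13.0000, -15.0000, 12.5000]].
det J = -150.0000.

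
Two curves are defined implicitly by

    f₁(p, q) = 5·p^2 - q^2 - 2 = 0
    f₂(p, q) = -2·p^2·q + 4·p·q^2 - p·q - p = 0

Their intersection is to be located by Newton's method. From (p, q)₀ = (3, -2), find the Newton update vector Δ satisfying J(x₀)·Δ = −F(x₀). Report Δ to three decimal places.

(-1.360, 0.453)

At (3, -2): F = (39.000, 87.000).
Jacobian J = [[10·p, -2·q], [-4·p·q + 4·q^2 - q - 1, -2·p^2 + 8·p·q - p]].
At the point, J = [[30.000, 4.000], [41.000, -69.000]] (det J = -2234.000).
Solving J·Δ = −F gives Δ = (-1.360, 0.453).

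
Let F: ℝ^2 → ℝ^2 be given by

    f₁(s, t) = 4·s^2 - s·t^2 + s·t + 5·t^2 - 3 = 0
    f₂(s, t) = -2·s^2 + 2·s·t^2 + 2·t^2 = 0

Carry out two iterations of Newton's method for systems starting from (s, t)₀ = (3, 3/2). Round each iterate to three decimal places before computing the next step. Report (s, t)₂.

At (3, 3/2): F = (42.000, 0.000).
Jacobian J = [[8·s - t^2 + t, -2·s·t + s + 10·t], [-4·s + 2·t^2, 4·s·t + 4·t]].
At the point, J = [[23.250, 9.000], [-7.500, 24.000]] (det J = 625.500).
Solving J·Δ = −F gives Δ = (-1.612, -0.504).
Then the next iterate is (s, t)₁ = (1.388, 0.996).
Round to (1.388, 0.996) and repeat: F = (9.67179, 0.88478), J = [[11.10798, 8.58310], [-3.56797, 9.51379]].
Δ = (-0.619, -0.325), so (s, t)₂ = (0.769, 0.671).

(0.769, 0.671)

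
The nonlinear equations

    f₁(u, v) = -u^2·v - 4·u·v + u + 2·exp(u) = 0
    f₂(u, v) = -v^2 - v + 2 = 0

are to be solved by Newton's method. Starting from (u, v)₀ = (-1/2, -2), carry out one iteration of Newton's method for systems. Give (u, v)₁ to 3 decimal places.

(-0.161, -2.000)

At (-1/2, -2): F = (-2.78694, 0.000).
Jacobian J = [[-2·u·v - 4·v + 2·exp(u) + 1, -u^2 - 4·u], [0, -2·v - 1]].
At the point, J = [[8.21306, 1.750], [0.000, 3.000]] (det J = 24.63918).
Solving J·Δ = −F gives Δ = (0.339, 0.000).
Then the next iterate is (u, v)₁ = (-0.161, -2.000).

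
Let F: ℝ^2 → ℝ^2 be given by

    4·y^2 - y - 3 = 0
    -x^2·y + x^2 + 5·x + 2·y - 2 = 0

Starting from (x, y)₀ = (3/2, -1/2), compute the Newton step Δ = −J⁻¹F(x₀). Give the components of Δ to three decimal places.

(-0.837, -0.300)

At (3/2, -1/2): F = (-1.500, 7.875).
Jacobian J = [[0, 8·y - 1], [-2·x·y + 2·x + 5, -x^2 + 2]].
At the point, J = [[0.000, -5.000], [9.500, -0.250]] (det J = 47.500).
Solving J·Δ = −F gives Δ = (-0.837, -0.300).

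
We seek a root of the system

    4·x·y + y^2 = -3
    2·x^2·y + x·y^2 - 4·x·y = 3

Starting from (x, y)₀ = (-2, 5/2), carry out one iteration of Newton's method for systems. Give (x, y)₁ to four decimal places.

At (-2, 5/2): F = (-10.7500, 24.5000).
Jacobian J = [[4·y, 4·x + 2·y], [4·x·y + y^2 - 4·y, 2·x^2 + 2·x·y - 4·x]].
At the point, J = [[10.0000, -3.0000], [-23.7500, 6.0000]] (det J = -11.2500).
Solving J·Δ = −F gives Δ = (0.8000, -0.9167).
Then the next iterate is (x, y)₁ = (-1.2000, 1.5833).

(-1.2000, 1.5833)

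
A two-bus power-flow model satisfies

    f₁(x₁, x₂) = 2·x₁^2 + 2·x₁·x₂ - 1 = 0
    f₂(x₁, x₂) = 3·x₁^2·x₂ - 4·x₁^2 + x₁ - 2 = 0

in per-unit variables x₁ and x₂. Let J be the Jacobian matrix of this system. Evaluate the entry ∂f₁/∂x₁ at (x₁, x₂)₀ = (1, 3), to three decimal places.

∂f₁/∂x₁ = 4·x₁ + 2·x₂.
At (1, 3) this is 10.000.

10.000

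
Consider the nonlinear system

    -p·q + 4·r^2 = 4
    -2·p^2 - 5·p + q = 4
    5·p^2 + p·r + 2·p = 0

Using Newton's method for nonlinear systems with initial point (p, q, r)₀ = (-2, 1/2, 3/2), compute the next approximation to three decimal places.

At (-2, 1/2, 3/2): F = (6.000, -1.500, 13.000).
Jacobian J = [[-q, -p, 8·r], [-4·p - 5, 1, 0], [10·p + r + 2, 0, p]].
At the point, J = [[-0.500, 2.000, 12.000], [3.000, 1.000, 0.000], [-16.500, 0.000, -2.000]] (det J = 211.000).
Solving J·Δ = −F gives Δ = (0.825, -0.974, -0.303).
Then the next iterate is (p, q, r)₁ = (-1.175, -0.474, 1.197).

(-1.175, -0.474, 1.197)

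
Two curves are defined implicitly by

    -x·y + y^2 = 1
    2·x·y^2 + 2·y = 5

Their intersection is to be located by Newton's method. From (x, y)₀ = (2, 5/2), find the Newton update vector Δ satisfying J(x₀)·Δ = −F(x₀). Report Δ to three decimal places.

At (2, 5/2): F = (0.250, 25.000).
Jacobian J = [[-y, -x + 2·y], [2·y^2, 4·x·y + 2]].
At the point, J = [[-2.500, 3.000], [12.500, 22.000]] (det J = -92.500).
Solving J·Δ = −F gives Δ = (-0.751, -0.709).

(-0.751, -0.709)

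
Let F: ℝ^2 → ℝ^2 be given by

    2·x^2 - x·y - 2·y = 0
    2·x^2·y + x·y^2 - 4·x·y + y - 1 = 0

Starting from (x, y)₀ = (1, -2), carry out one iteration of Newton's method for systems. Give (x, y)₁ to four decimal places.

(-0.3889, -2.1111)

At (1, -2): F = (8.0000, 5.0000).
Jacobian J = [[4·x - y, -x - 2], [4·x·y + y^2 - 4·y, 2·x^2 + 2·x·y - 4·x + 1]].
At the point, J = [[6.0000, -3.0000], [4.0000, -5.0000]] (det J = -18.0000).
Solving J·Δ = −F gives Δ = (-1.3889, -0.1111).
Then the next iterate is (x, y)₁ = (-0.3889, -2.1111).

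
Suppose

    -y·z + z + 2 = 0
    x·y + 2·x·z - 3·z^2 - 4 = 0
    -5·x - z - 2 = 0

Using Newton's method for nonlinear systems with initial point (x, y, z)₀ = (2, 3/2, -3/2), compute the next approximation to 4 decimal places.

(-0.3043, 0.0072, -0.4785)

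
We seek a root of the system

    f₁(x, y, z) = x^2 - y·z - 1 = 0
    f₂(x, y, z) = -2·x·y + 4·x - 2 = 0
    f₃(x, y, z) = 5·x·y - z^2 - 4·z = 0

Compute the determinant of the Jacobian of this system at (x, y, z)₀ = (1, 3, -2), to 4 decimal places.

-60.0000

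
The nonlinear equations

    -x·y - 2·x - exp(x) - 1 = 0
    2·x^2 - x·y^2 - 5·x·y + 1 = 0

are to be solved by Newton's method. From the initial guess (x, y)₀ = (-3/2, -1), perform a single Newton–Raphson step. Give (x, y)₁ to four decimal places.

At (-3/2, -1): F = (0.276870, -0.5000).
Jacobian J = [[-y - exp(x) - 2, -x], [4·x - y^2 - 5·y, -2·x·y - 5·x]].
At the point, J = [[-1.223130, 1.5000], [-2.0000, 4.5000]] (det J = -2.504086).
Solving J·Δ = −F gives Δ = (0.7971, 0.4654).
Then the next iterate is (x, y)₁ = (-0.7029, -0.5346).

(-0.7029, -0.5346)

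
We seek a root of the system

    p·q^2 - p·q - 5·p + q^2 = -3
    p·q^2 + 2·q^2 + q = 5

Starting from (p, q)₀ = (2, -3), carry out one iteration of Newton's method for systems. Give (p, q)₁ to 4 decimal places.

At (2, -3): F = (26.0000, 28.0000).
Jacobian J = [[q^2 - q - 5, 2·p·q - p + 2·q], [q^2, 2·p·q + 4·q + 1]].
At the point, J = [[7.0000, -20.0000], [9.0000, -23.0000]] (det J = 19.0000).
Solving J·Δ = −F gives Δ = (2.0000, 2.0000).
Then the next iterate is (p, q)₁ = (4.0000, -1.0000).

(4.0000, -1.0000)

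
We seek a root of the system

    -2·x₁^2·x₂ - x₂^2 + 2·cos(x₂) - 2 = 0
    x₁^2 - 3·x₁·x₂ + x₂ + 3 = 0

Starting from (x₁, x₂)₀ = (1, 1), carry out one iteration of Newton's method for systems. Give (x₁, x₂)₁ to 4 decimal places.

At (1, 1): F = (-3.919395, 2.0000).
Jacobian J = [[-4·x₁·x₂, -2·x₁^2 - 2·x₂ - 2·sin(x₂)], [2·x₁ - 3·x₂, -3·x₁ + 1]].
At the point, J = [[-4.0000, -5.682942], [-1.0000, -2.0000]] (det J = 2.317058).
Solving J·Δ = −F gives Δ = (-8.2884, 5.1442).
Then the next iterate is (x₁, x₂)₁ = (-7.2884, 6.1442).

(-7.2884, 6.1442)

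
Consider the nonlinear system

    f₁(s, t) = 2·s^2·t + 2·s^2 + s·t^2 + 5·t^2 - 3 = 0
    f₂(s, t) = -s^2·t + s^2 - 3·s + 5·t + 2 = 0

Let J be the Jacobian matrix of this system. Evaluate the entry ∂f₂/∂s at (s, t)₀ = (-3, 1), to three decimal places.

∂f₂/∂s = -2·s·t + 2·s - 3.
At (-3, 1) this is -3.000.

-3.000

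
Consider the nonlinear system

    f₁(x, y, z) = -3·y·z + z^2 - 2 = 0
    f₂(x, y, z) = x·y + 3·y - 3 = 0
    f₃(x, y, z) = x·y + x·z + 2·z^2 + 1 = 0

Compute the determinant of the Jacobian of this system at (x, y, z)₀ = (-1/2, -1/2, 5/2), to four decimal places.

J = [[0, -3·z, -3·y + 2·z], [y, x + 3, 0], [y + z, x, x + 4·z]].
At the point, J = [[0.0000, -7.5000, 6.5000], [-0.5000, 2.5000, 0.0000], [2.0000, -0.5000, 9.5000]].
det J = -66.5000.

-66.5000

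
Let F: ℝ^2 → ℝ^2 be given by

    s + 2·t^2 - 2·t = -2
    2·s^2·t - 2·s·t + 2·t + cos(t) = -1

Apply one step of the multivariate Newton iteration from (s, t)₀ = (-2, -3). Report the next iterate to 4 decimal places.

(-1.4277, -1.2448)

At (-2, -3): F = (24.0000, -41.989992).
Jacobian J = [[1, 4·t - 2], [4·s·t - 2·t, 2·s^2 - 2·s - sin(t) + 2]].
At the point, J = [[1.0000, -14.0000], [30.0000, 14.141120]] (det J = 434.141120).
Solving J·Δ = −F gives Δ = (0.5723, 1.7552).
Then the next iterate is (s, t)₁ = (-1.4277, -1.2448).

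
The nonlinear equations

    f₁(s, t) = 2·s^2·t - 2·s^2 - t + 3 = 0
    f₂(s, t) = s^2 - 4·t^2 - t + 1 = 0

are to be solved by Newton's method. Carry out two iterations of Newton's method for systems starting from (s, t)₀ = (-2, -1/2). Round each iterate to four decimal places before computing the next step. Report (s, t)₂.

At (-2, -1/2): F = (-8.5000, 4.5000).
Jacobian J = [[4·s·t - 4·s, 2·s^2 - 1], [2·s, -8·t - 1]].
At the point, J = [[12.0000, 7.0000], [-4.0000, 3.0000]] (det J = 64.0000).
Solving J·Δ = −F gives Δ = (0.8906, -0.3125).
Then the next iterate is (s, t)₁ = (-1.1094, -0.8125).
Round to (-1.1094, -0.8125) and repeat: F = (-0.649035, 0.402643), J = [[8.043150, 1.461537], [-2.2188, 5.5000]].
Δ = (0.0876, -0.0379), so (s, t)₂ = (-1.0218, -0.8504).

(-1.0218, -0.8504)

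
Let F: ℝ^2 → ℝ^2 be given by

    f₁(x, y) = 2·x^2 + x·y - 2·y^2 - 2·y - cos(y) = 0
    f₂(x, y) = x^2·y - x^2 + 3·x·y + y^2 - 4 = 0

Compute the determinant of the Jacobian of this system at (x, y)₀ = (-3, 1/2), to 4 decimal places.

17.8426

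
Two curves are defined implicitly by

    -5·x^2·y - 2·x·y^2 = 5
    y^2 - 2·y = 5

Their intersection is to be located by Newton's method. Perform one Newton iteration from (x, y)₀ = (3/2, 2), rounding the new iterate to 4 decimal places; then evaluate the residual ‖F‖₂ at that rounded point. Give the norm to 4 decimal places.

14.0485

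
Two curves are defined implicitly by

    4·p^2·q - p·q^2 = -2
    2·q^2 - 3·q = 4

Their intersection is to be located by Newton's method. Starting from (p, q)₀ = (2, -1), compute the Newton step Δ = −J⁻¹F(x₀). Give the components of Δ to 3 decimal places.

(-0.773, 0.143)

At (2, -1): F = (-16.000, 1.000).
Jacobian J = [[8·p·q - q^2, 4·p^2 - 2·p·q], [0, 4·q - 3]].
At the point, J = [[-17.000, 20.000], [0.000, -7.000]] (det J = 119.000).
Solving J·Δ = −F gives Δ = (-0.773, 0.143).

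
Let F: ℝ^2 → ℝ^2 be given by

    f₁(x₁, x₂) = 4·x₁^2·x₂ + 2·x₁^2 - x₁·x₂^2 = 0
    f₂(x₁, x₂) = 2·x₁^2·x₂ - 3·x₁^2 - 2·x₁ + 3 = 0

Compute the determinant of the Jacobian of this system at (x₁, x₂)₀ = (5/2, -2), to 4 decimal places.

J = [[8·x₁·x₂ + 4·x₁ - x₂^2, 4·x₁^2 - 2·x₁·x₂], [4·x₁·x₂ - 6·x₁ - 2, 2·x₁^2]].
At the point, J = [[-34.0000, 35.0000], [-37.0000, 12.5000]].
det J = 870.0000.

870.0000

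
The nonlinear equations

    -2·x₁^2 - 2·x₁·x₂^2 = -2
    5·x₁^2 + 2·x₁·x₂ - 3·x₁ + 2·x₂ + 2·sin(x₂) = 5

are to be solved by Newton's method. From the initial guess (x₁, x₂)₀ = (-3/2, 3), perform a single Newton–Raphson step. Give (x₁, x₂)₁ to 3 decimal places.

(-0.636, 2.215)

At (-3/2, 3): F = (24.500, 8.03224).
Jacobian J = [[-4·x₁ - 2·x₂^2, -4·x₁·x₂], [10·x₁ + 2·x₂ - 3, 2·x₁ + 2·cos(x₂) + 2]].
At the point, J = [[-12.000, 18.000], [-12.000, -2.97998]] (det J = 251.75982).
Solving J·Δ = −F gives Δ = (0.864, -0.785).
Then the next iterate is (x₁, x₂)₁ = (-0.636, 2.215).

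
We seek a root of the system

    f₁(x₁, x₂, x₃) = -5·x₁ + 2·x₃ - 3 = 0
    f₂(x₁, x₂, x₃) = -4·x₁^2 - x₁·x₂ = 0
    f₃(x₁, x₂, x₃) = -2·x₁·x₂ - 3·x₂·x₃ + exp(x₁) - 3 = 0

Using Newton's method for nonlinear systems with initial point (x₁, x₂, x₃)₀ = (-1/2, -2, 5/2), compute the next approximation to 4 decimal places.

(-0.2040, -1.5522, 0.9900)

At (-1/2, -2, 5/2): F = (4.5000, -2.0000, 10.606531).
Jacobian J = [[-5, 0, 2], [-8·x₁ - x₂, -x₁, 0], [-2·x₂ + exp(x₁), -2·x₁ - 3·x₃, -3·x₂]].
At the point, J = [[-5.0000, 0.0000, 2.0000], [6.0000, 0.5000, 0.0000], [4.606531, -6.5000, 6.0000]] (det J = -97.606531).
Solving J·Δ = −F gives Δ = (0.2960, 0.4478, -1.5100).
Then the next iterate is (x₁, x₂, x₃)₁ = (-0.2040, -1.5522, 0.9900).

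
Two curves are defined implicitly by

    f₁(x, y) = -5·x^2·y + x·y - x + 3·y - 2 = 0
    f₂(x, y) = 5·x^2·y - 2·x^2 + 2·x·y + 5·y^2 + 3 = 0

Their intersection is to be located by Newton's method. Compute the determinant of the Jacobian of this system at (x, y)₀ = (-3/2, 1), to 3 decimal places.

J = [[-10·x·y + y - 1, -5·x^2 + x + 3], [10·x·y - 4·x + 2·y, 5·x^2 + 2·x + 10·y]].
At the point, J = [[15.000, -9.750], [-7.000, 18.250]].
det J = 205.500.

205.500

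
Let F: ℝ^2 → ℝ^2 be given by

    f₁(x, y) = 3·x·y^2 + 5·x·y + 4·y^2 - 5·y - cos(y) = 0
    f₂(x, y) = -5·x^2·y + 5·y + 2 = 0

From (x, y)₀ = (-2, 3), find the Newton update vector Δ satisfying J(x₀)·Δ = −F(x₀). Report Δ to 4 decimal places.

(0.2290, -1.9506)

At (-2, 3): F = (-62.010008, -43.0000).
Jacobian J = [[3·y^2 + 5·y, 6·x·y + 5·x + 8·y + sin(y) - 5], [-10·x·y, -5·x^2 + 5]].
At the point, J = [[42.0000, -26.858880], [60.0000, -15.0000]] (det J = 981.532800).
Solving J·Δ = −F gives Δ = (0.2290, -1.9506).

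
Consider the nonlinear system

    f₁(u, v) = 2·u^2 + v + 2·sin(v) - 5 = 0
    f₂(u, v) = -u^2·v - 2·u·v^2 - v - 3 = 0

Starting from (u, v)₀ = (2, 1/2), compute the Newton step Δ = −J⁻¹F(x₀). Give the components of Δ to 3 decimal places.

At (2, 1/2): F = (4.45885, -6.500).
Jacobian J = [[4·u, 2·cos(v) + 1], [-2·u·v - 2·v^2, -u^2 - 4·u·v - 1]].
At the point, J = [[8.000, 2.75517], [-2.500, -9.000]] (det J = -65.11209).
Solving J·Δ = −F gives Δ = (-0.341, -0.627).

(-0.341, -0.627)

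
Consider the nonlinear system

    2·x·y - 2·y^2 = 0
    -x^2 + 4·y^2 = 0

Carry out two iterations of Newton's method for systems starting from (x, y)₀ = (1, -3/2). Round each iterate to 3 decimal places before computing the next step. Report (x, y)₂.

(0.250, -0.375)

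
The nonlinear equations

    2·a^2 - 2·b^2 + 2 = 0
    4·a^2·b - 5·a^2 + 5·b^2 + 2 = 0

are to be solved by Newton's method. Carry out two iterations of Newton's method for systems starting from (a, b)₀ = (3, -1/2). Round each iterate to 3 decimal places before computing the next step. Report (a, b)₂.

At (3, -1/2): F = (19.500, -59.750).
Jacobian J = [[4·a, -4·b], [8·a·b - 10·a, 4·a^2 + 10·b]].
At the point, J = [[12.000, 2.000], [-42.000, 31.000]] (det J = 456.000).
Solving J·Δ = −F gives Δ = (-1.588, -0.224).
Then the next iterate is (a, b)₁ = (1.412, -0.724).
Round to (1.412, -0.724) and repeat: F = (4.93914, -11.12172), J = [[5.648, 2.896], [-22.29830, 0.73498]].
Δ = (-0.521, -0.689), so (a, b)₂ = (0.891, -1.413).

(0.891, -1.413)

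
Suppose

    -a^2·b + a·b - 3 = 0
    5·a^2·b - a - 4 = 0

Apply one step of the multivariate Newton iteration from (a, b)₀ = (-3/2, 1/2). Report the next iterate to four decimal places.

At (-3/2, 1/2): F = (-4.8750, 3.1250).
Jacobian J = [[-2·a·b + b, -a^2 + a], [10·a·b - 1, 5·a^2]].
At the point, J = [[2.0000, -3.7500], [-8.5000, 11.2500]] (det J = -9.3750).
Solving J·Δ = −F gives Δ = (-4.6000, -3.7533).
Then the next iterate is (a, b)₁ = (-6.1000, -3.2533).

(-6.1000, -3.2533)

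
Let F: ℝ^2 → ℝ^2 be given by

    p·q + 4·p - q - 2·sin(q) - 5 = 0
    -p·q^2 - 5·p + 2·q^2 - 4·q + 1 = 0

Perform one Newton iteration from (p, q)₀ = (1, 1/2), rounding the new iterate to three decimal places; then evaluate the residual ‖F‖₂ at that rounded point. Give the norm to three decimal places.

2.722

At (1, 1/2): F = (-1.95885, -5.750).
Jacobian J = [[q + 4, p - 2·cos(q) - 1], [-q^2 - 5, -2·p·q + 4·q - 4]].
At the point, J = [[4.500, -1.75517], [-5.250, -3.000]] (det J = -22.71462).
Solving J·Δ = −F gives Δ = (-0.186, -1.592).
Then the next iterate is (p, q)₁ = (0.814, -1.092).
Re-evaluating at (0.814, -1.092): F = (0.23421, 2.71226), so ‖F‖₂ = 2.722.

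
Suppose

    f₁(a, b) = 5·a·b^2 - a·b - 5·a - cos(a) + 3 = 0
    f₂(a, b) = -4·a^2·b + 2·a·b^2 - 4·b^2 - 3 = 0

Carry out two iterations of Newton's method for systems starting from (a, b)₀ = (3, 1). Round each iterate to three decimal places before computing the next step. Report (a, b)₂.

(0.268, 0.808)

At (3, 1): F = (0.98999, -37.000).
Jacobian J = [[5·b^2 - b + sin(a) - 5, 10·a·b - a], [-8·a·b + 2·b^2, -4·a^2 + 4·a·b - 8·b]].
At the point, J = [[-0.85888, 27.000], [-22.000, -32.000]] (det J = 621.48416).
Solving J·Δ = −F gives Δ = (-1.556, -0.086).
Then the next iterate is (a, b)₁ = (1.444, 0.914).
Round to (1.444, 0.914) and repeat: F = (0.36529, -11.55222), J = [[-0.74505, 11.75416], [-8.88774, -10.37328]].
Δ = (-1.176, -0.106), so (a, b)₂ = (0.268, 0.808).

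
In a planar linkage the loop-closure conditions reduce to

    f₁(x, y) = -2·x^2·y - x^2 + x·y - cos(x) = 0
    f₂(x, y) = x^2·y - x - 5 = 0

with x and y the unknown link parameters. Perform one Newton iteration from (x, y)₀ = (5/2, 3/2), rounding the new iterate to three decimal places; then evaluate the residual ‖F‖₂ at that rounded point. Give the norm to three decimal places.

5.100

At (5/2, 3/2): F = (-20.44886, 1.875).
Jacobian J = [[-4·x·y - 2·x + y + sin(x), -2·x^2 + x], [2·x·y - 1, x^2]].
At the point, J = [[-17.90153, -10.000], [6.500, 6.250]] (det J = -46.88455).
Solving J·Δ = −F gives Δ = (-2.326, 2.119).
Then the next iterate is (x, y)₁ = (0.174, 3.619).
Re-evaluating at (0.174, 3.619): F = (-0.60461, -5.06443), so ‖F‖₂ = 5.100.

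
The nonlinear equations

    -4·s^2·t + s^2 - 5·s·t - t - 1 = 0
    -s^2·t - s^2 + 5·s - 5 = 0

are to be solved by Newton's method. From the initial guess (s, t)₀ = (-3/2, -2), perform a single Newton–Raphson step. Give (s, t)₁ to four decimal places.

(-0.5824, -5.7399)

At (-3/2, -2): F = (6.2500, -10.2500).
Jacobian J = [[-8·s·t + 2·s - 5·t, -4·s^2 - 5·s - 1], [-2·s·t - 2·s + 5, -s^2]].
At the point, J = [[-17.0000, -2.5000], [2.0000, -2.2500]] (det J = 43.2500).
Solving J·Δ = −F gives Δ = (0.9176, -3.7399).
Then the next iterate is (s, t)₁ = (-0.5824, -5.7399).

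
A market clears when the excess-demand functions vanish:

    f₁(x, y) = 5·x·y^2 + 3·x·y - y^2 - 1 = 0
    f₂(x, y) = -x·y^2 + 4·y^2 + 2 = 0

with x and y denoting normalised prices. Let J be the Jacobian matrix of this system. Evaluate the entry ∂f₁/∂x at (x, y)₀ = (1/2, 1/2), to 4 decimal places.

2.7500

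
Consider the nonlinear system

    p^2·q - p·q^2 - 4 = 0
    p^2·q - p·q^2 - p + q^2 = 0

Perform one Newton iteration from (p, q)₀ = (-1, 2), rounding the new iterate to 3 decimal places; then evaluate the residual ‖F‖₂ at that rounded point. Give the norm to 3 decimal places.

6.501

At (-1, 2): F = (2.000, 11.000).
Jacobian J = [[2·p·q - q^2, p^2 - 2·p·q], [2·p·q - q^2 - 1, p^2 - 2·p·q + 2·q]].
At the point, J = [[-8.000, 5.000], [-9.000, 9.000]] (det J = -27.000).
Solving J·Δ = −F gives Δ = (-1.370, -2.593).
Then the next iterate is (p, q)₁ = (-2.370, -0.593).
Re-evaluating at (-2.370, -0.593): F = (-6.49741, 0.22424), so ‖F‖₂ = 6.501.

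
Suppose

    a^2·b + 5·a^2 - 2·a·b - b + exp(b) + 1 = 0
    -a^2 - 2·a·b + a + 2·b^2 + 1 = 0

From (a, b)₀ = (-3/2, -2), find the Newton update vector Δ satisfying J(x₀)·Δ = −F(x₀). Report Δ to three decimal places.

At (-3/2, -2): F = (3.88534, -0.750).
Jacobian J = [[2·a·b + 10·a - 2·b, a^2 - 2·a + exp(b) - 1], [-2·a - 2·b + 1, -2·a + 4·b]].
At the point, J = [[-5.000, 4.38534], [8.000, -5.000]] (det J = -10.08268).
Solving J·Δ = −F gives Δ = (-1.601, -2.711).

(-1.601, -2.711)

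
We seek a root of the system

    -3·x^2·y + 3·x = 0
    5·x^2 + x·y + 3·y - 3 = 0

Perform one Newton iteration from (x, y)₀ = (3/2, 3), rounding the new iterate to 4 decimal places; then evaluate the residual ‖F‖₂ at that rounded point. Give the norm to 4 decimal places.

At (3/2, 3): F = (-15.7500, 21.7500).
Jacobian J = [[-6·x·y + 3, -3·x^2], [10·x + y, x + 3]].
At the point, J = [[-24.0000, -6.7500], [18.0000, 4.5000]] (det J = 13.5000).
Solving J·Δ = −F gives Δ = (-5.6250, 17.6667).
Then the next iterate is (x, y)₁ = (-4.1250, 20.6667).
Re-evaluating at (-4.1250, 20.6667): F = (-1067.345452, 58.828088), so ‖F‖₂ = 1068.9654.

1068.9654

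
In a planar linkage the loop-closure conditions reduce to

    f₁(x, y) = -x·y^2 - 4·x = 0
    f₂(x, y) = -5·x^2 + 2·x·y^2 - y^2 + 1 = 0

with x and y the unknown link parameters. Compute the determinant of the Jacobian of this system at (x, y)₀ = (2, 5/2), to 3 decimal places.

J = [[-y^2 - 4, -2·x·y], [-10·x + 2·y^2, 4·x·y - 2·y]].
At the point, J = [[-10.250, -10.000], [-7.500, 15.000]].
det J = -228.750.

-228.750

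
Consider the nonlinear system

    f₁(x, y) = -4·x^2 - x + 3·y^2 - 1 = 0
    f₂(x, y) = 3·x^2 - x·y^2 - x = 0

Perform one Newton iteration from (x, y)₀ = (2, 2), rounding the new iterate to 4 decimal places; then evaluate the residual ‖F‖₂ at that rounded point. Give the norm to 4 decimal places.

1.3030

At (2, 2): F = (-7.0000, 2.0000).
Jacobian J = [[-8·x - 1, 6·y], [6·x - y^2 - 1, -2·x·y]].
At the point, J = [[-17.0000, 12.0000], [7.0000, -8.0000]] (det J = 52.0000).
Solving J·Δ = −F gives Δ = (-0.6154, -0.2885).
Then the next iterate is (x, y)₁ = (1.3846, 1.7115).
Re-evaluating at (1.3846, 1.7115): F = (-1.265372, 0.310937), so ‖F‖₂ = 1.3030.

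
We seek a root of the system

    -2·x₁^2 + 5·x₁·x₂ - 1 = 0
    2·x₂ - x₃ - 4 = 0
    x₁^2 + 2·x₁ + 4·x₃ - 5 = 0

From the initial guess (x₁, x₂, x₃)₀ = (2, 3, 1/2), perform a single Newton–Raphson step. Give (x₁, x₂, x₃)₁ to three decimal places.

(16.500, -9.250, -22.500)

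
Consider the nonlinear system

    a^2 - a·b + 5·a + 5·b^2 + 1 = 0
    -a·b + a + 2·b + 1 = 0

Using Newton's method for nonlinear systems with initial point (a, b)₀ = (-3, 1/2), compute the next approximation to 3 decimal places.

(-4.326, 0.533)

At (-3, 1/2): F = (-2.250, 0.500).
Jacobian J = [[2·a - b + 5, -a + 10·b], [-b + 1, -a + 2]].
At the point, J = [[-1.500, 8.000], [0.500, 5.000]] (det J = -11.500).
Solving J·Δ = −F gives Δ = (-1.326, 0.033).
Then the next iterate is (a, b)₁ = (-4.326, 0.533).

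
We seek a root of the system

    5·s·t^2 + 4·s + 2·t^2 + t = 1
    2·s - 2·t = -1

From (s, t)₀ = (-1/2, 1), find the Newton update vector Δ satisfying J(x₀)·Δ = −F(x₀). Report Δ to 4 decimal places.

At (-1/2, 1): F = (-2.5000, -2.0000).
Jacobian J = [[5·t^2 + 4, 10·s·t + 4·t + 1], [2, -2]].
At the point, J = [[9.0000, 0.0000], [2.0000, -2.0000]] (det J = -18.0000).
Solving J·Δ = −F gives Δ = (0.2778, -0.7222).

(0.2778, -0.7222)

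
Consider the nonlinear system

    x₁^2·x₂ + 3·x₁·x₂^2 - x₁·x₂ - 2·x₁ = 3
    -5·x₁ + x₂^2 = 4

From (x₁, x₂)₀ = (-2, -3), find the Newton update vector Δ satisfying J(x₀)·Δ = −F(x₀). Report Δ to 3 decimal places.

(-6.800, 8.167)

At (-2, -3): F = (-71.000, 15.000).
Jacobian J = [[2·x₁·x₂ + 3·x₂^2 - x₂ - 2, x₁^2 + 6·x₁·x₂ - x₁], [-5, 2·x₂]].
At the point, J = [[40.000, 42.000], [-5.000, -6.000]] (det J = -30.000).
Solving J·Δ = −F gives Δ = (-6.800, 8.167).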